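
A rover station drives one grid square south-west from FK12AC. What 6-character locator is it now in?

Longitude subsquare a = 0; −1 → -1, wraps to 23 = x, carry into square.
Longitude square 1; −1 → 0.
Latitude subsquare c = 2; −1 → 1 = b.

FK02xb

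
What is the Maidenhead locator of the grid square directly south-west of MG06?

Longitude square 0; −1 → -1, wraps to 9, carry into field.
Longitude field M = 12; −1 → 11 = L.
Latitude square 6; −1 → 5.

LG95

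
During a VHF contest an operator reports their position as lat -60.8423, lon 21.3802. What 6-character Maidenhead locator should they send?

KC09qd

Add 180° to longitude and 90° to latitude: 201.3802, 29.1577.
Field: lon ⌊201.3802/20⌋ = 10 → K; lat ⌊29.1577/10⌋ = 2 → C.
Square: lon ⌊1.3802/2⌋ = 0; lat ⌊9.1577/1⌋ = 9.
Subsquare: lon ⌊1.3802/0.0833333⌋ = 16 → q; lat ⌊0.1577/0.0416667⌋ = 3 → d.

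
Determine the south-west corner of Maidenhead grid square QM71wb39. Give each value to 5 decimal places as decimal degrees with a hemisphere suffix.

31.07917° N, 155.85833° E

Field Q=16, M=12: +16·20° lon, +12·10° lat → SW at lon 140°, lat 30°.
Square 7, 1: +7·2° lon, +1·1° lat → SW at lon 154°, lat 31°.
Subsquare w=22, b=1: +22·0.0833333° lon, +1·0.0416667° lat → SW at lon 155.833°, lat 31.0417°.
Extended square 3, 9: +3·0.00833333° lon, +9·0.00416667° lat → SW at lon 155.858°, lat 31.0792°.
latitude 31.07917° N, longitude 155.85833° E.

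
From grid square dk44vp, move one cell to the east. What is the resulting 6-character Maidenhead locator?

DK44wp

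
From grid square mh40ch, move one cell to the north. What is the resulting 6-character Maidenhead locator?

MH40ci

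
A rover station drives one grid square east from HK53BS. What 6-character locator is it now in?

HK53cs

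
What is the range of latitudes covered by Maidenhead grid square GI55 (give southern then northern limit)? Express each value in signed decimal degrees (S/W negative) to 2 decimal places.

-5.00, -4.00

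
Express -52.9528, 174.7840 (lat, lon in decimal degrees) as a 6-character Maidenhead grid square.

Offset from 180°W / 90°S: lon 354.7840°, lat 37.0472°.
Field: 354.7840/20 → 17 → R, 37.0472/10 → 3 → D; chars RD.
Square: 14.7840/2 → 7, 7.0472/1 → 7; chars 77.
Subsquare: 0.7840/0.0833333 → 9 → j, 0.0472/0.0416667 → 1 → b; chars jb.

RD77jb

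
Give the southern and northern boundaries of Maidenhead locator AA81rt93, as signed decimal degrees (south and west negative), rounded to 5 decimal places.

-88.19583, -88.19167

Field A=0, A=0: +0·20° lon, +0·10° lat → SW at lon -180°, lat -90°.
Square 8, 1: +8·2° lon, +1·1° lat → SW at lon -164°, lat -89°.
Subsquare r=17, t=19: +17·0.0833333° lon, +19·0.0416667° lat → SW at lon -162.583°, lat -88.2083°.
Extended square 9, 3: +9·0.00833333° lon, +3·0.00416667° lat → SW at lon -162.508°, lat -88.1958°.
Cell spans 0.00833333° lon × 0.00416667° lat.
south -88.19583, north -88.19167.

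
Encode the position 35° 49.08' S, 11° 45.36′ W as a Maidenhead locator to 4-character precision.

IF44

Add 180° to longitude and 90° to latitude: 168.24, 54.18.
Field: lon ⌊168.24/20⌋ = 8 → I; lat ⌊54.18/10⌋ = 5 → F.
Square: lon ⌊8.24/2⌋ = 4; lat ⌊4.18/1⌋ = 4.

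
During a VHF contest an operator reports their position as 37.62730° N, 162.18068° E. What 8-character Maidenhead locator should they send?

RM17cp10

Add 180° to longitude and 90° to latitude: 342.18068, 127.62730.
Field: 342.18068/20 → 17 → R, 127.62730/10 → 12 → M; chars RM.
Square: 2.18068/2 → 1, 7.62730/1 → 7; chars 17.
Subsquare: 0.18068/0.0833333 → 2 → c, 0.62730/0.0416667 → 15 → p; chars cp.
Extended square: 0.01401/0.00833333 → 1, 0.00230/0.00416667 → 0; chars 10.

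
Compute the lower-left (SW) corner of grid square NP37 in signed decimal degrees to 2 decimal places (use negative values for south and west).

Field N=13, P=15: +13·20° lon, +15·10° lat → SW at lon 80°, lat 60°.
Square 3, 7: +3·2° lon, +7·1° lat → SW at lon 86°, lat 67°.
latitude 67.00, longitude 86.00.

67.00, 86.00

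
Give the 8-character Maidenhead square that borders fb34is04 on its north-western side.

FB34hs95

Longitude extended square 0; −1 → -1, wraps to 9, carry into subsquare.
Longitude subsquare i = 8; −1 → 7 = h.
Latitude extended square 4; +1 → 5.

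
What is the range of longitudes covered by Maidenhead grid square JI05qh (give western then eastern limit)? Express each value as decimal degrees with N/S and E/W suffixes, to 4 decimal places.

Field J=9, I=8: +9·20° lon, +8·10° lat → SW at lon 0°, lat -10°.
Square 0, 5: +0·2° lon, +5·1° lat → SW at lon 0°, lat -5°.
Subsquare q=16, h=7: +16·0.0833333° lon, +7·0.0416667° lat → SW at lon 1.33333°, lat -4.70833°.
Cell spans 0.0833333° lon × 0.0416667° lat.
west 1.3333° E, east 1.4167° E.

1.3333° E, 1.4167° E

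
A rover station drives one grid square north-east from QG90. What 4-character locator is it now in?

Longitude square 9; +1 → 10, wraps to 0, carry into field.
Longitude field Q = 16; +1 → 17 = R.
Latitude square 0; +1 → 1.

RG01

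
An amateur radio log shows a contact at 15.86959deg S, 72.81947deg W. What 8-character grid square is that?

FH34od11

Add 180° to longitude and 90° to latitude: 107.18053, 74.13041.
Field: lon ⌊107.18053/20⌋ = 5 → F; lat ⌊74.13041/10⌋ = 7 → H.
Square: lon ⌊7.18053/2⌋ = 3; lat ⌊4.13041/1⌋ = 4.
Subsquare: lon ⌊1.18053/0.0833333⌋ = 14 → o; lat ⌊0.13041/0.0416667⌋ = 3 → d.
Extended square: lon ⌊0.01386/0.00833333⌋ = 1; lat ⌊0.00541/0.00416667⌋ = 1.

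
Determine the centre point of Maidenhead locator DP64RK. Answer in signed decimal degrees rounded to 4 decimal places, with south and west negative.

64.4375, -106.5417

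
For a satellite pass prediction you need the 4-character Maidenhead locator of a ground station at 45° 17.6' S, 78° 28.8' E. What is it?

Offset from 180°W / 90°S: lon 258.48°, lat 44.71°.
Field (20°×10°, letters A–R): 258.48/20 → 12 → M, 44.71/10 → 4 → E; chars ME.
Square (2°×1°, digits 0–9): 18.48/2 → 9, 4.71/1 → 4; chars 94.

ME94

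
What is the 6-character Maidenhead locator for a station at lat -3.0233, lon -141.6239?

Shift to the Maidenhead origin (180°W, 90°S): lon 38.3761, lat 86.9767.
Field: lon ⌊38.3761/20⌋ = 1 → B; lat ⌊86.9767/10⌋ = 8 → I.
Square: lon ⌊18.3761/2⌋ = 9; lat ⌊6.9767/1⌋ = 6.
Subsquare: lon ⌊0.3761/0.0833333⌋ = 4 → e; lat ⌊0.9767/0.0416667⌋ = 23 → x.

BI96ex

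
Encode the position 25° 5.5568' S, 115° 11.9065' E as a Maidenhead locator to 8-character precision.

Add 180° to longitude and 90° to latitude: 295.19844, 64.90739.
Field: lon ⌊295.19844/20⌋ = 14 → O; lat ⌊64.90739/10⌋ = 6 → G.
Square: lon ⌊15.19844/2⌋ = 7; lat ⌊4.90739/1⌋ = 4.
Subsquare: lon ⌊1.19844/0.0833333⌋ = 14 → o; lat ⌊0.90739/0.0416667⌋ = 21 → v.
Extended square: lon ⌊0.03178/0.00833333⌋ = 3; lat ⌊0.03239/0.00416667⌋ = 7.

OG74ov37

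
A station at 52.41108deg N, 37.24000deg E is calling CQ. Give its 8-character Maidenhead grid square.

KO82oj88

Shift to the Maidenhead origin (180°W, 90°S): lon 217.24000, lat 142.41108.
Field: 217.24000/20 → 10 → K, 142.41108/10 → 14 → O; chars KO.
Square: 17.24000/2 → 8, 2.41108/1 → 2; chars 82.
Subsquare: 1.24000/0.0833333 → 14 → o, 0.41108/0.0416667 → 9 → j; chars oj.
Extended square: 0.07333/0.00833333 → 8, 0.03608/0.00416667 → 8; chars 88.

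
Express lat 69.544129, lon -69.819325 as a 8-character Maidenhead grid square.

Offset from 180°W / 90°S: lon 110.18067°, lat 159.54413°.
Field: 110.18067/20 → 5 → F, 159.54413/10 → 15 → P; chars FP.
Square: 10.18067/2 → 5, 9.54413/1 → 9; chars 59.
Subsquare: 0.18067/0.0833333 → 2 → c, 0.54413/0.0416667 → 13 → n; chars cn.
Extended square: 0.01401/0.00833333 → 1, 0.00246/0.00416667 → 0; chars 10.

FP59cn10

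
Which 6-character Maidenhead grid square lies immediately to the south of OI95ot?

Latitude subsquare t = 19; −1 → 18 = s.
The longitude characters are unchanged.

OI95os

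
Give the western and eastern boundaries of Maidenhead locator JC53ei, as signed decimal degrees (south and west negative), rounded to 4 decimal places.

Field J=9, C=2: +9·20° lon, +2·10° lat → SW at lon 0°, lat -70°.
Square 5, 3: +5·2° lon, +3·1° lat → SW at lon 10°, lat -67°.
Subsquare e=4, i=8: +4·0.0833333° lon, +8·0.0416667° lat → SW at lon 10.3333°, lat -66.6667°.
Cell spans 0.0833333° lon × 0.0416667° lat.
west 10.3333, east 10.4167.

10.3333, 10.4167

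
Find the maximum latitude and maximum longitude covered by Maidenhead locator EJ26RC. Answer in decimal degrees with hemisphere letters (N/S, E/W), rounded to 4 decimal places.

Field E=4, J=9: +4·20° lon, +9·10° lat → SW at lon -100°, lat 0°.
Square 2, 6: +2·2° lon, +6·1° lat → SW at lon -96°, lat 6°.
Subsquare r=17, c=2: +17·0.0833333° lon, +2·0.0416667° lat → SW at lon -94.5833°, lat 6.08333°.
Cell spans 0.0833333° lon × 0.0416667° lat. NE corner is SW corner plus one full cell.
latitude 6.1250° N, longitude 94.5000° W.

6.1250° N, 94.5000° W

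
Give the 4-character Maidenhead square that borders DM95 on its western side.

DM85

Longitude square 9; −1 → 8.
The latitude characters are unchanged.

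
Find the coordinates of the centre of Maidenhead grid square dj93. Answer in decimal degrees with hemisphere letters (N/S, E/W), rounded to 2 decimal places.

Field D=3, J=9: +3·20° lon, +9·10° lat → SW at lon -120°, lat 0°.
Square 9, 3: +9·2° lon, +3·1° lat → SW at lon -102°, lat 3°.
Cell spans 2° lon × 1° lat. Centre is SW corner plus half of each.
latitude 3.50° N, longitude 101.00° W.

3.50° N, 101.00° W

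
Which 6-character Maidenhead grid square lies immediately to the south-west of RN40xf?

Longitude subsquare x = 23; −1 → 22 = w.
Latitude subsquare f = 5; −1 → 4 = e.

RN40we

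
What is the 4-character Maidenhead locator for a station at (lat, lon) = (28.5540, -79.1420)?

Offset from 180°W / 90°S: lon 100.86°, lat 118.55°.
Field (20°×10°, letters A–R): lon ⌊100.86/20⌋ = 5 → F; lat ⌊118.55/10⌋ = 11 → L.
Square (2°×1°, digits 0–9): lon ⌊0.86/2⌋ = 0; lat ⌊8.55/1⌋ = 8.

FL08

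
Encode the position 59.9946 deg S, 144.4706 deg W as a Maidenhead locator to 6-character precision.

BD70sa

Offset from 180°W / 90°S: lon 35.5294°, lat 30.0054°.
Field (20°×10°, letters A–R): lon ⌊35.5294/20⌋ = 1 → B; lat ⌊30.0054/10⌋ = 3 → D.
Square (2°×1°, digits 0–9): lon ⌊15.5294/2⌋ = 7; lat ⌊0.0054/1⌋ = 0.
Subsquare (5′×2.5′, letters a–x): lon ⌊1.5294/0.0833333⌋ = 18 → s; lat ⌊0.0054/0.0416667⌋ = 0 → a.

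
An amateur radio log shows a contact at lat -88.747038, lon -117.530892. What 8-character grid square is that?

Shift to the Maidenhead origin (180°W, 90°S): lon 62.46911, lat 1.25296.
Field (20°×10°, letters A–R): lon ⌊62.46911/20⌋ = 3 → D; lat ⌊1.25296/10⌋ = 0 → A.
Square (2°×1°, digits 0–9): lon ⌊2.46911/2⌋ = 1; lat ⌊1.25296/1⌋ = 1.
Subsquare (5′×2.5′, letters a–x): lon ⌊0.46911/0.0833333⌋ = 5 → f; lat ⌊0.25296/0.0416667⌋ = 6 → g.
Extended square (30″×15″, digits 0–9): lon ⌊0.05244/0.00833333⌋ = 6; lat ⌊0.00296/0.00416667⌋ = 0.

DA11fg60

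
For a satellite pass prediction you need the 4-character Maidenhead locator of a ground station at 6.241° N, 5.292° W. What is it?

Add 180° to longitude and 90° to latitude: 174.71, 96.24.
Field: lon ⌊174.71/20⌋ = 8 → I; lat ⌊96.24/10⌋ = 9 → J.
Square: lon ⌊14.71/2⌋ = 7; lat ⌊6.24/1⌋ = 6.

IJ76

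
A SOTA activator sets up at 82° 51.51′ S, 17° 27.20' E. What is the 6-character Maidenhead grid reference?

JA87rd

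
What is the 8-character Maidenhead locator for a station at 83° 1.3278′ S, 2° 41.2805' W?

Shift to the Maidenhead origin (180°W, 90°S): lon 177.31199, lat 6.97787.
Field (20°×10°, letters A–R): lon ⌊177.31199/20⌋ = 8 → I; lat ⌊6.97787/10⌋ = 0 → A.
Square (2°×1°, digits 0–9): lon ⌊17.31199/2⌋ = 8; lat ⌊6.97787/1⌋ = 6.
Subsquare (5′×2.5′, letters a–x): lon ⌊1.31199/0.0833333⌋ = 15 → p; lat ⌊0.97787/0.0416667⌋ = 23 → x.
Extended square (30″×15″, digits 0–9): lon ⌊0.06199/0.00833333⌋ = 7; lat ⌊0.01954/0.00416667⌋ = 4.

IA86px74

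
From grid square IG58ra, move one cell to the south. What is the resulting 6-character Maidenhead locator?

IG57rx

Latitude subsquare a = 0; −1 → -1, wraps to 23 = x, carry into square.
Latitude square 8; −1 → 7.
The longitude characters are unchanged.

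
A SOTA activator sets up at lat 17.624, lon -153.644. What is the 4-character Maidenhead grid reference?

BK37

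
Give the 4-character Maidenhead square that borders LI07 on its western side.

KI97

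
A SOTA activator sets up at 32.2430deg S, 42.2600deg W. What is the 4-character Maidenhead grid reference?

GF87

Offset from 180°W / 90°S: lon 137.74°, lat 57.76°.
Field (20°×10°, letters A–R): lon ⌊137.74/20⌋ = 6 → G; lat ⌊57.76/10⌋ = 5 → F.
Square (2°×1°, digits 0–9): lon ⌊17.74/2⌋ = 8; lat ⌊7.76/1⌋ = 7.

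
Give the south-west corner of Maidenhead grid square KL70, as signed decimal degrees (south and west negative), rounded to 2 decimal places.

20.00, 34.00

Field K=10, L=11: +10·20° lon, +11·10° lat → SW at lon 20°, lat 20°.
Square 7, 0: +7·2° lon, +0·1° lat → SW at lon 34°, lat 20°.
latitude 20.00, longitude 34.00.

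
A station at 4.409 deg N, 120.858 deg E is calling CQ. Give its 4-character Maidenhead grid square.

Shift to the Maidenhead origin (180°W, 90°S): lon 300.86, lat 94.41.
Field: 300.86/20 → 15 → P, 94.41/10 → 9 → J; chars PJ.
Square: 0.86/2 → 0, 4.41/1 → 4; chars 04.

PJ04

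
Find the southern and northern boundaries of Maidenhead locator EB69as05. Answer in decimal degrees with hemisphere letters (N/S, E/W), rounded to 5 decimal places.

70.22917° S, 70.22500° S

Field E=4, B=1: +4·20° lon, +1·10° lat → SW at lon -100°, lat -80°.
Square 6, 9: +6·2° lon, +9·1° lat → SW at lon -88°, lat -71°.
Subsquare a=0, s=18: +0·0.0833333° lon, +18·0.0416667° lat → SW at lon -88°, lat -70.25°.
Extended square 0, 5: +0·0.00833333° lon, +5·0.00416667° lat → SW at lon -88°, lat -70.2292°.
Cell spans 0.00833333° lon × 0.00416667° lat.
south 70.22917° S, north 70.22500° S.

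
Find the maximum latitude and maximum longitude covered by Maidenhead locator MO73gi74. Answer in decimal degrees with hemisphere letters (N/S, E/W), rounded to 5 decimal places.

53.35417° N, 74.56667° E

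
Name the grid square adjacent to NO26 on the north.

NO27

Latitude square 6; +1 → 7.
The longitude characters are unchanged.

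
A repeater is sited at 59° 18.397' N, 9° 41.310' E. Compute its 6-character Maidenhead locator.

JO49uh

Offset from 180°W / 90°S: lon 189.6885°, lat 149.3066°.
Field: 189.6885/20 → 9 → J, 149.3066/10 → 14 → O; chars JO.
Square: 9.6885/2 → 4, 9.3066/1 → 9; chars 49.
Subsquare: 1.6885/0.0833333 → 20 → u, 0.3066/0.0416667 → 7 → h; chars uh.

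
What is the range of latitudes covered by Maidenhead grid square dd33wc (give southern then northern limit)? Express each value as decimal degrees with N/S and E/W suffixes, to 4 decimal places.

56.9167° S, 56.8750° S

Field D=3, D=3: +3·20° lon, +3·10° lat → SW at lon -120°, lat -60°.
Square 3, 3: +3·2° lon, +3·1° lat → SW at lon -114°, lat -57°.
Subsquare w=22, c=2: +22·0.0833333° lon, +2·0.0416667° lat → SW at lon -112.167°, lat -56.9167°.
Cell spans 0.0833333° lon × 0.0416667° lat.
south 56.9167° S, north 56.8750° S.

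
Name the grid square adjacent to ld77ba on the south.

LD76bx

Latitude subsquare a = 0; −1 → -1, wraps to 23 = x, carry into square.
Latitude square 7; −1 → 6.
The longitude characters are unchanged.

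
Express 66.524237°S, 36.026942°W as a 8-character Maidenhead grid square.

Add 180° to longitude and 90° to latitude: 143.97306, 23.47576.
Field: 143.97306/20 → 7 → H, 23.47576/10 → 2 → C; chars HC.
Square: 3.97306/2 → 1, 3.47576/1 → 3; chars 13.
Subsquare: 1.97306/0.0833333 → 23 → x, 0.47576/0.0416667 → 11 → l; chars xl.
Extended square: 0.05639/0.00833333 → 6, 0.01743/0.00416667 → 4; chars 64.

HC13xl64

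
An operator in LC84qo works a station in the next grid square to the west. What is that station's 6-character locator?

Longitude subsquare q = 16; −1 → 15 = p.
The latitude characters are unchanged.

LC84po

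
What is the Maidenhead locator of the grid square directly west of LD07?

Longitude square 0; −1 → -1, wraps to 9, carry into field.
Longitude field L = 11; −1 → 10 = K.
The latitude characters are unchanged.

KD97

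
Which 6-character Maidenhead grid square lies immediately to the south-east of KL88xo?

KL98an

Longitude subsquare x = 23; +1 → 24, wraps to 0 = a, carry into square.
Longitude square 8; +1 → 9.
Latitude subsquare o = 14; −1 → 13 = n.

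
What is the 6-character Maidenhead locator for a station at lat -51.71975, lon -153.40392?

Shift to the Maidenhead origin (180°W, 90°S): lon 26.5961, lat 38.2803.
Field: 26.5961/20 → 1 → B, 38.2803/10 → 3 → D; chars BD.
Square: 6.5961/2 → 3, 8.2803/1 → 8; chars 38.
Subsquare: 0.5961/0.0833333 → 7 → h, 0.2803/0.0416667 → 6 → g; chars hg.

BD38hg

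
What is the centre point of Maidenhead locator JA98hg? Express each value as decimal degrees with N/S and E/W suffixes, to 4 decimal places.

81.7292° S, 18.6250° E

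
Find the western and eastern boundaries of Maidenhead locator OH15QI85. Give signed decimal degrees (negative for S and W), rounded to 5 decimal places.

Field O=14, H=7: +14·20° lon, +7·10° lat → SW at lon 100°, lat -20°.
Square 1, 5: +1·2° lon, +5·1° lat → SW at lon 102°, lat -15°.
Subsquare q=16, i=8: +16·0.0833333° lon, +8·0.0416667° lat → SW at lon 103.333°, lat -14.6667°.
Extended square 8, 5: +8·0.00833333° lon, +5·0.00416667° lat → SW at lon 103.4°, lat -14.6458°.
Cell spans 0.00833333° lon × 0.00416667° lat.
west 103.40000, east 103.40833.

103.40000, 103.40833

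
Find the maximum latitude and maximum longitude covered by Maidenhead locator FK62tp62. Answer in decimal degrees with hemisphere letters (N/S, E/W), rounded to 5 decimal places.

12.63750° N, 66.35833° W

Field F=5, K=10: +5·20° lon, +10·10° lat → SW at lon -80°, lat 10°.
Square 6, 2: +6·2° lon, +2·1° lat → SW at lon -68°, lat 12°.
Subsquare t=19, p=15: +19·0.0833333° lon, +15·0.0416667° lat → SW at lon -66.4167°, lat 12.625°.
Extended square 6, 2: +6·0.00833333° lon, +2·0.00416667° lat → SW at lon -66.3667°, lat 12.6333°.
Cell spans 0.00833333° lon × 0.00416667° lat. NE corner is SW corner plus one full cell.
latitude 12.63750° N, longitude 66.35833° W.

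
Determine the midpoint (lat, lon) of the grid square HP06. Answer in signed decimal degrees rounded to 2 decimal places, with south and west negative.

Field H=7, P=15: +7·20° lon, +15·10° lat → SW at lon -40°, lat 60°.
Square 0, 6: +0·2° lon, +6·1° lat → SW at lon -40°, lat 66°.
Cell spans 2° lon × 1° lat. Centre is SW corner plus half of each.
latitude 66.50, longitude -39.00.

66.50, -39.00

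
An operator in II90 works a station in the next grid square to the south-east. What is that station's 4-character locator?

JH09

Longitude square 9; +1 → 10, wraps to 0, carry into field.
Longitude field I = 8; +1 → 9 = J.
Latitude square 0; −1 → -1, wraps to 9, carry into field.
Latitude field I = 8; −1 → 7 = H.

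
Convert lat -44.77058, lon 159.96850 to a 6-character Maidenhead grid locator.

QE95xf

Offset from 180°W / 90°S: lon 339.9685°, lat 45.2294°.
Field: lon ⌊339.9685/20⌋ = 16 → Q; lat ⌊45.2294/10⌋ = 4 → E.
Square: lon ⌊19.9685/2⌋ = 9; lat ⌊5.2294/1⌋ = 5.
Subsquare: lon ⌊1.9685/0.0833333⌋ = 23 → x; lat ⌊0.2294/0.0416667⌋ = 5 → f.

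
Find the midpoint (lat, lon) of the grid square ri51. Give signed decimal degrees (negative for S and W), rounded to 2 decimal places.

-8.50, 171.00

Field R=17, I=8: +17·20° lon, +8·10° lat → SW at lon 160°, lat -10°.
Square 5, 1: +5·2° lon, +1·1° lat → SW at lon 170°, lat -9°.
Cell spans 2° lon × 1° lat. Centre is SW corner plus half of each.
latitude -8.50, longitude 171.00.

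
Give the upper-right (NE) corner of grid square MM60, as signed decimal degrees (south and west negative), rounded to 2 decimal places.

31.00, 74.00

Field M=12, M=12: +12·20° lon, +12·10° lat → SW at lon 60°, lat 30°.
Square 6, 0: +6·2° lon, +0·1° lat → SW at lon 72°, lat 30°.
Cell spans 2° lon × 1° lat. NE corner is SW corner plus one full cell.
latitude 31.00, longitude 74.00.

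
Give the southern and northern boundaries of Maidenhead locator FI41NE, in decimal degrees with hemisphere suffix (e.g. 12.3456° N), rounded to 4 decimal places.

8.8333° S, 8.7917° S

Field F=5, I=8: +5·20° lon, +8·10° lat → SW at lon -80°, lat -10°.
Square 4, 1: +4·2° lon, +1·1° lat → SW at lon -72°, lat -9°.
Subsquare n=13, e=4: +13·0.0833333° lon, +4·0.0416667° lat → SW at lon -70.9167°, lat -8.83333°.
Cell spans 0.0833333° lon × 0.0416667° lat.
south 8.8333° S, north 8.7917° S.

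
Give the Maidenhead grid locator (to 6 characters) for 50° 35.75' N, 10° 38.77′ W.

Offset from 180°W / 90°S: lon 169.3538°, lat 140.5958°.
Field: lon ⌊169.3538/20⌋ = 8 → I; lat ⌊140.5958/10⌋ = 14 → O.
Square: lon ⌊9.3538/2⌋ = 4; lat ⌊0.5958/1⌋ = 0.
Subsquare: lon ⌊1.3538/0.0833333⌋ = 16 → q; lat ⌊0.5958/0.0416667⌋ = 14 → o.

IO40qo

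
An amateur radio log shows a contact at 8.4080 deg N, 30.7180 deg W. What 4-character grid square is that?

HJ48

Add 180° to longitude and 90° to latitude: 149.28, 98.41.
Field: 149.28/20 → 7 → H, 98.41/10 → 9 → J; chars HJ.
Square: 9.28/2 → 4, 8.41/1 → 8; chars 48.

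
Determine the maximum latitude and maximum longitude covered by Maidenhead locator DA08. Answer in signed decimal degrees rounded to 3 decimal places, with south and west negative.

Field D=3, A=0: +3·20° lon, +0·10° lat → SW at lon -120°, lat -90°.
Square 0, 8: +0·2° lon, +8·1° lat → SW at lon -120°, lat -82°.
Cell spans 2° lon × 1° lat. NE corner is SW corner plus one full cell.
latitude -81.000, longitude -118.000.

-81.000, -118.000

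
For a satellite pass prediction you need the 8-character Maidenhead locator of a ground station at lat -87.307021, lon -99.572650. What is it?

EA02fq16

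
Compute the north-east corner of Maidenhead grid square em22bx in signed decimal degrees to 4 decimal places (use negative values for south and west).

33.0000, -95.8333

Field E=4, M=12: +4·20° lon, +12·10° lat → SW at lon -100°, lat 30°.
Square 2, 2: +2·2° lon, +2·1° lat → SW at lon -96°, lat 32°.
Subsquare b=1, x=23: +1·0.0833333° lon, +23·0.0416667° lat → SW at lon -95.9167°, lat 32.9583°.
Cell spans 0.0833333° lon × 0.0416667° lat. NE corner is SW corner plus one full cell.
latitude 33.0000, longitude -95.8333.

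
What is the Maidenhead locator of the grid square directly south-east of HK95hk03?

HK95hk12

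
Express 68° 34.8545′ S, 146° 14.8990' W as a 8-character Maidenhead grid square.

Offset from 180°W / 90°S: lon 33.75168°, lat 21.41909°.
Field: 33.75168/20 → 1 → B, 21.41909/10 → 2 → C; chars BC.
Square: 13.75168/2 → 6, 1.41909/1 → 1; chars 61.
Subsquare: 1.75168/0.0833333 → 21 → v, 0.41909/0.0416667 → 10 → k; chars vk.
Extended square: 0.00168/0.00833333 → 0, 0.00243/0.00416667 → 0; chars 00.

BC61vk00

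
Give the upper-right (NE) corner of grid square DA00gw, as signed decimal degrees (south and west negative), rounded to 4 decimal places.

-89.0417, -119.4167

Field D=3, A=0: +3·20° lon, +0·10° lat → SW at lon -120°, lat -90°.
Square 0, 0: +0·2° lon, +0·1° lat → SW at lon -120°, lat -90°.
Subsquare g=6, w=22: +6·0.0833333° lon, +22·0.0416667° lat → SW at lon -119.5°, lat -89.0833°.
Cell spans 0.0833333° lon × 0.0416667° lat. NE corner is SW corner plus one full cell.
latitude -89.0417, longitude -119.4167.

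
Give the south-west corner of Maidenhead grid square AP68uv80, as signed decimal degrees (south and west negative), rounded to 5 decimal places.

Field A=0, P=15: +0·20° lon, +15·10° lat → SW at lon -180°, lat 60°.
Square 6, 8: +6·2° lon, +8·1° lat → SW at lon -168°, lat 68°.
Subsquare u=20, v=21: +20·0.0833333° lon, +21·0.0416667° lat → SW at lon -166.333°, lat 68.875°.
Extended square 8, 0: +8·0.00833333° lon, +0·0.00416667° lat → SW at lon -166.267°, lat 68.875°.
latitude 68.87500, longitude -166.26667.

68.87500, -166.26667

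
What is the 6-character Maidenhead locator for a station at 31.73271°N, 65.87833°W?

Add 180° to longitude and 90° to latitude: 114.1217, 121.7327.
Field: 114.1217/20 → 5 → F, 121.7327/10 → 12 → M; chars FM.
Square: 14.1217/2 → 7, 1.7327/1 → 1; chars 71.
Subsquare: 0.1217/0.0833333 → 1 → b, 0.7327/0.0416667 → 17 → r; chars br.

FM71br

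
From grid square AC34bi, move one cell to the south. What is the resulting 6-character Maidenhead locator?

AC34bh

Latitude subsquare i = 8; −1 → 7 = h.
The longitude characters are unchanged.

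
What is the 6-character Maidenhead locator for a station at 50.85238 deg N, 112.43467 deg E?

Offset from 180°W / 90°S: lon 292.4347°, lat 140.8524°.
Field: lon ⌊292.4347/20⌋ = 14 → O; lat ⌊140.8524/10⌋ = 14 → O.
Square: lon ⌊12.4347/2⌋ = 6; lat ⌊0.8524/1⌋ = 0.
Subsquare: lon ⌊0.4347/0.0833333⌋ = 5 → f; lat ⌊0.8524/0.0416667⌋ = 20 → u.

OO60fu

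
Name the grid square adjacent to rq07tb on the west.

RQ07sb

Longitude subsquare t = 19; −1 → 18 = s.
The latitude characters are unchanged.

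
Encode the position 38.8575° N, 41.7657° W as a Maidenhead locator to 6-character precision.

GM98cu

Add 180° to longitude and 90° to latitude: 138.2343, 128.8575.
Field (20°×10°, letters A–R): lon ⌊138.2343/20⌋ = 6 → G; lat ⌊128.8575/10⌋ = 12 → M.
Square (2°×1°, digits 0–9): lon ⌊18.2343/2⌋ = 9; lat ⌊8.8575/1⌋ = 8.
Subsquare (5′×2.5′, letters a–x): lon ⌊0.2343/0.0833333⌋ = 2 → c; lat ⌊0.8575/0.0416667⌋ = 20 → u.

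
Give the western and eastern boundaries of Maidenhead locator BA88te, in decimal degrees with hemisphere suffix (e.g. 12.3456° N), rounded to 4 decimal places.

142.4167° W, 142.3333° W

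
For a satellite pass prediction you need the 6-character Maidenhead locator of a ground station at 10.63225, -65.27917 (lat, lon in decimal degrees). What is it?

FK70ip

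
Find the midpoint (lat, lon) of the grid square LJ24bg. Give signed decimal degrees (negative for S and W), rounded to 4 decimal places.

4.2708, 44.1250

Field L=11, J=9: +11·20° lon, +9·10° lat → SW at lon 40°, lat 0°.
Square 2, 4: +2·2° lon, +4·1° lat → SW at lon 44°, lat 4°.
Subsquare b=1, g=6: +1·0.0833333° lon, +6·0.0416667° lat → SW at lon 44.0833°, lat 4.25°.
Cell spans 0.0833333° lon × 0.0416667° lat. Centre is SW corner plus half of each.
latitude 4.2708, longitude 44.1250.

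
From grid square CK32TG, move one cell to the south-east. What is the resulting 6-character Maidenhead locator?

Longitude subsquare t = 19; +1 → 20 = u.
Latitude subsquare g = 6; −1 → 5 = f.

CK32uf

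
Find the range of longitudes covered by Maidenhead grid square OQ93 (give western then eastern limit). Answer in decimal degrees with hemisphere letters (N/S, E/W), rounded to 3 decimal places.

118.000° E, 120.000° E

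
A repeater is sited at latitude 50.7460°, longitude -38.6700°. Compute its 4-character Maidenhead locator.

HO00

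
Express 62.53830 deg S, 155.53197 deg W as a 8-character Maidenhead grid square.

BC27fl60

Add 180° to longitude and 90° to latitude: 24.46803, 27.46170.
Field (20°×10°, letters A–R): 24.46803/20 → 1 → B, 27.46170/10 → 2 → C; chars BC.
Square (2°×1°, digits 0–9): 4.46803/2 → 2, 7.46170/1 → 7; chars 27.
Subsquare (5′×2.5′, letters a–x): 0.46803/0.0833333 → 5 → f, 0.46170/0.0416667 → 11 → l; chars fl.
Extended square (30″×15″, digits 0–9): 0.05136/0.00833333 → 6, 0.00337/0.00416667 → 0; chars 60.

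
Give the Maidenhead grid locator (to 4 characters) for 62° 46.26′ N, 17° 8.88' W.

Offset from 180°W / 90°S: lon 162.85°, lat 152.77°.
Field: lon ⌊162.85/20⌋ = 8 → I; lat ⌊152.77/10⌋ = 15 → P.
Square: lon ⌊2.85/2⌋ = 1; lat ⌊2.77/1⌋ = 2.

IP12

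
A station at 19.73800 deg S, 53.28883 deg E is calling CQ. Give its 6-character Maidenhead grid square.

Shift to the Maidenhead origin (180°W, 90°S): lon 233.2888, lat 70.2620.
Field: 233.2888/20 → 11 → L, 70.2620/10 → 7 → H; chars LH.
Square: 13.2888/2 → 6, 0.2620/1 → 0; chars 60.
Subsquare: 1.2888/0.0833333 → 15 → p, 0.2620/0.0416667 → 6 → g; chars pg.

LH60pg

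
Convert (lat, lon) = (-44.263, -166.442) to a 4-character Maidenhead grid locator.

AE65

Add 180° to longitude and 90° to latitude: 13.56, 45.74.
Field: 13.56/20 → 0 → A, 45.74/10 → 4 → E; chars AE.
Square: 13.56/2 → 6, 5.74/1 → 5; chars 65.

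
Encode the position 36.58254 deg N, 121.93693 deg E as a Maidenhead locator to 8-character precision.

PM06xn29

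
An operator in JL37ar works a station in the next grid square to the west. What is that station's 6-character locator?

JL27xr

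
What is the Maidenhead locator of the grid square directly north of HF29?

HG20

Latitude square 9; +1 → 10, wraps to 0, carry into field.
Latitude field F = 5; +1 → 6 = G.
The longitude characters are unchanged.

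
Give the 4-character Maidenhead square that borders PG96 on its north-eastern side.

Longitude square 9; +1 → 10, wraps to 0, carry into field.
Longitude field P = 15; +1 → 16 = Q.
Latitude square 6; +1 → 7.

QG07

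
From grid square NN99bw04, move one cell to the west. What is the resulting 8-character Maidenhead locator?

Longitude extended square 0; −1 → -1, wraps to 9, carry into subsquare.
Longitude subsquare b = 1; −1 → 0 = a.
The latitude characters are unchanged.

NN99aw94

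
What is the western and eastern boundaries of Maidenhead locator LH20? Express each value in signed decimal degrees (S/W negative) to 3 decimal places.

44.000, 46.000

Field L=11, H=7: +11·20° lon, +7·10° lat → SW at lon 40°, lat -20°.
Square 2, 0: +2·2° lon, +0·1° lat → SW at lon 44°, lat -20°.
Cell spans 2° lon × 1° lat.
west 44.000, east 46.000.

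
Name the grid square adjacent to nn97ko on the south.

NN97kn

Latitude subsquare o = 14; −1 → 13 = n.
The longitude characters are unchanged.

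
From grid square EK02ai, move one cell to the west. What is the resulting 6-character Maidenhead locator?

DK92xi

Longitude subsquare a = 0; −1 → -1, wraps to 23 = x, carry into square.
Longitude square 0; −1 → -1, wraps to 9, carry into field.
Longitude field E = 4; −1 → 3 = D.
The latitude characters are unchanged.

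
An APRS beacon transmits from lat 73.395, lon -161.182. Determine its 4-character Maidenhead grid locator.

Offset from 180°W / 90°S: lon 18.82°, lat 163.39°.
Field: lon ⌊18.82/20⌋ = 0 → A; lat ⌊163.39/10⌋ = 16 → Q.
Square: lon ⌊18.82/2⌋ = 9; lat ⌊3.39/1⌋ = 3.

AQ93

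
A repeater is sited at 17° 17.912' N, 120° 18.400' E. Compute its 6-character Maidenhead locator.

PK07dh

Shift to the Maidenhead origin (180°W, 90°S): lon 300.3067, lat 107.2985.
Field: 300.3067/20 → 15 → P, 107.2985/10 → 10 → K; chars PK.
Square: 0.3067/2 → 0, 7.2985/1 → 7; chars 07.
Subsquare: 0.3067/0.0833333 → 3 → d, 0.2985/0.0416667 → 7 → h; chars dh.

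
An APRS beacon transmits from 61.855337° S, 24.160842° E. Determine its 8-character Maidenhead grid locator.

KC28bd94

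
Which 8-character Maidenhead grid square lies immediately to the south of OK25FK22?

OK25fk21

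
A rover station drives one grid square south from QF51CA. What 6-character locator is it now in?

Latitude subsquare a = 0; −1 → -1, wraps to 23 = x, carry into square.
Latitude square 1; −1 → 0.
The longitude characters are unchanged.

QF50cx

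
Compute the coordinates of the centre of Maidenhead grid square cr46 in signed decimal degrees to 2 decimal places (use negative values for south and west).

86.50, -131.00

Field C=2, R=17: +2·20° lon, +17·10° lat → SW at lon -140°, lat 80°.
Square 4, 6: +4·2° lon, +6·1° lat → SW at lon -132°, lat 86°.
Cell spans 2° lon × 1° lat. Centre is SW corner plus half of each.
latitude 86.50, longitude -131.00.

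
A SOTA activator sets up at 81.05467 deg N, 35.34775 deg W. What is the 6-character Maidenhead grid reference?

HR21hb

Offset from 180°W / 90°S: lon 144.6523°, lat 171.0547°.
Field: 144.6523/20 → 7 → H, 171.0547/10 → 17 → R; chars HR.
Square: 4.6523/2 → 2, 1.0547/1 → 1; chars 21.
Subsquare: 0.6523/0.0833333 → 7 → h, 0.0547/0.0416667 → 1 → b; chars hb.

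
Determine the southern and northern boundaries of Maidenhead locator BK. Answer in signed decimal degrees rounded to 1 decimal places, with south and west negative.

Field B=1, K=10: +1·20° lon, +10·10° lat → SW at lon -160°, lat 10°.
Cell spans 20° lon × 10° lat.
south 10.0, north 20.0.

10.0, 20.0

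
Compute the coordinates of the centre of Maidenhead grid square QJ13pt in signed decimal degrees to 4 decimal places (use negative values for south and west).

3.8125, 143.2917

Field Q=16, J=9: +16·20° lon, +9·10° lat → SW at lon 140°, lat 0°.
Square 1, 3: +1·2° lon, +3·1° lat → SW at lon 142°, lat 3°.
Subsquare p=15, t=19: +15·0.0833333° lon, +19·0.0416667° lat → SW at lon 143.25°, lat 3.79167°.
Cell spans 0.0833333° lon × 0.0416667° lat. Centre is SW corner plus half of each.
latitude 3.8125, longitude 143.2917.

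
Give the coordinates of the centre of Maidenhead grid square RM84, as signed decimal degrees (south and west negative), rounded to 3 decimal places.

Field R=17, M=12: +17·20° lon, +12·10° lat → SW at lon 160°, lat 30°.
Square 8, 4: +8·2° lon, +4·1° lat → SW at lon 176°, lat 34°.
Cell spans 2° lon × 1° lat. Centre is SW corner plus half of each.
latitude 34.500, longitude 177.000.

34.500, 177.000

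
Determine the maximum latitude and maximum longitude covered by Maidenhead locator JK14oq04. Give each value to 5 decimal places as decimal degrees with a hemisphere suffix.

14.68750° N, 3.17500° E

Field J=9, K=10: +9·20° lon, +10·10° lat → SW at lon 0°, lat 10°.
Square 1, 4: +1·2° lon, +4·1° lat → SW at lon 2°, lat 14°.
Subsquare o=14, q=16: +14·0.0833333° lon, +16·0.0416667° lat → SW at lon 3.16667°, lat 14.6667°.
Extended square 0, 4: +0·0.00833333° lon, +4·0.00416667° lat → SW at lon 3.16667°, lat 14.6833°.
Cell spans 0.00833333° lon × 0.00416667° lat. NE corner is SW corner plus one full cell.
latitude 14.68750° N, longitude 3.17500° E.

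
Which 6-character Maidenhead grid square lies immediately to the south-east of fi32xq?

FI42ap

Longitude subsquare x = 23; +1 → 24, wraps to 0 = a, carry into square.
Longitude square 3; +1 → 4.
Latitude subsquare q = 16; −1 → 15 = p.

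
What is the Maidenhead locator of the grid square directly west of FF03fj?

Longitude subsquare f = 5; −1 → 4 = e.
The latitude characters are unchanged.

FF03ej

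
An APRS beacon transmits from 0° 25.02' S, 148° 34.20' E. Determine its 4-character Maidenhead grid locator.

QI49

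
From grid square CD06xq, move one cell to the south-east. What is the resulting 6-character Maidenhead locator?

CD16ap

Longitude subsquare x = 23; +1 → 24, wraps to 0 = a, carry into square.
Longitude square 0; +1 → 1.
Latitude subsquare q = 16; −1 → 15 = p.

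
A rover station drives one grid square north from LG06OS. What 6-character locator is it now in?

LG06ot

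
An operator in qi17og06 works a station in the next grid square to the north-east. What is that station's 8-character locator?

QI17og17

Longitude extended square 0; +1 → 1.
Latitude extended square 6; +1 → 7.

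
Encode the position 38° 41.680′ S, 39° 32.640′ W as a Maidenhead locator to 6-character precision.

HF01fh

Shift to the Maidenhead origin (180°W, 90°S): lon 140.4560, lat 51.3053.
Field: lon ⌊140.4560/20⌋ = 7 → H; lat ⌊51.3053/10⌋ = 5 → F.
Square: lon ⌊0.4560/2⌋ = 0; lat ⌊1.3053/1⌋ = 1.
Subsquare: lon ⌊0.4560/0.0833333⌋ = 5 → f; lat ⌊0.3053/0.0416667⌋ = 7 → h.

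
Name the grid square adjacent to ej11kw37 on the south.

Latitude extended square 7; −1 → 6.
The longitude characters are unchanged.

EJ11kw36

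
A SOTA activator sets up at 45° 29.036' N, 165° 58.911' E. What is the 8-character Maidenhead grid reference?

RN25xl76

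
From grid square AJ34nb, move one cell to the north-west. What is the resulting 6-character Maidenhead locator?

Longitude subsquare n = 13; −1 → 12 = m.
Latitude subsquare b = 1; +1 → 2 = c.

AJ34mc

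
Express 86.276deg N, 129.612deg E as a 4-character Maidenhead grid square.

Add 180° to longitude and 90° to latitude: 309.61, 176.28.
Field (20°×10°, letters A–R): 309.61/20 → 15 → P, 176.28/10 → 17 → R; chars PR.
Square (2°×1°, digits 0–9): 9.61/2 → 4, 6.28/1 → 6; chars 46.

PR46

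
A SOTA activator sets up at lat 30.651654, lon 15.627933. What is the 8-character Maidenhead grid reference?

Offset from 180°W / 90°S: lon 195.62793°, lat 120.65165°.
Field: lon ⌊195.62793/20⌋ = 9 → J; lat ⌊120.65165/10⌋ = 12 → M.
Square: lon ⌊15.62793/2⌋ = 7; lat ⌊0.65165/1⌋ = 0.
Subsquare: lon ⌊1.62793/0.0833333⌋ = 19 → t; lat ⌊0.65165/0.0416667⌋ = 15 → p.
Extended square: lon ⌊0.04460/0.00833333⌋ = 5; lat ⌊0.02665/0.00416667⌋ = 6.

JM70tp56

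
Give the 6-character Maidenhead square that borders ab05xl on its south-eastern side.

AB15ak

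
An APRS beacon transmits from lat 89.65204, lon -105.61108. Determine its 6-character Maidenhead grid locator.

Add 180° to longitude and 90° to latitude: 74.3889, 179.6520.
Field: lon ⌊74.3889/20⌋ = 3 → D; lat ⌊179.6520/10⌋ = 17 → R.
Square: lon ⌊14.3889/2⌋ = 7; lat ⌊9.6520/1⌋ = 9.
Subsquare: lon ⌊0.3889/0.0833333⌋ = 4 → e; lat ⌊0.6520/0.0416667⌋ = 15 → p.

DR79ep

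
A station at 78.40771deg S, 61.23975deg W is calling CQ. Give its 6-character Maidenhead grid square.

Shift to the Maidenhead origin (180°W, 90°S): lon 118.7602, lat 11.5923.
Field (20°×10°, letters A–R): lon ⌊118.7602/20⌋ = 5 → F; lat ⌊11.5923/10⌋ = 1 → B.
Square (2°×1°, digits 0–9): lon ⌊18.7602/2⌋ = 9; lat ⌊1.5923/1⌋ = 1.
Subsquare (5′×2.5′, letters a–x): lon ⌊0.7602/0.0833333⌋ = 9 → j; lat ⌊0.5923/0.0416667⌋ = 14 → o.

FB91jo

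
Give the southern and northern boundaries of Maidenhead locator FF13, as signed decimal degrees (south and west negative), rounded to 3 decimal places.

Field F=5, F=5: +5·20° lon, +5·10° lat → SW at lon -80°, lat -40°.
Square 1, 3: +1·2° lon, +3·1° lat → SW at lon -78°, lat -37°.
Cell spans 2° lon × 1° lat.
south -37.000, north -36.000.

-37.000, -36.000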